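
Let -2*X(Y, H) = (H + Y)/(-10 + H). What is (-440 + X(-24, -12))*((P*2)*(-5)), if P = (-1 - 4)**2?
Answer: 1212250/11 ≈ 1.1020e+5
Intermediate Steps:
X(Y, H) = -(H + Y)/(2*(-10 + H))
P = 25 (P = (-5)**2 = 25)
(-440 + X(-24, -12))*((P*2)*(-5)) = (-440 + (-1*(-12) - 1*(-24))/(2*(-10 - 12)))*((25*2)*(-5)) = (-440 + (1/2)*(12 + 24)/(-22))*(50*(-5)) = (-440 + (1/2)*(-1/22)*36)*(-250) = (-440 - 9/11)*(-250) = -4849/11*(-250) = 1212250/11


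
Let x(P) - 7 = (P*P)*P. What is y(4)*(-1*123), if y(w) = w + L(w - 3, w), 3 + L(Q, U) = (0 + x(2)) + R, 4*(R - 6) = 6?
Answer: -5781/2 ≈ -2890.5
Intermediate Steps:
x(P) = 7 + P³ (x(P) = 7 + (P*P)*P = 7 + P²*P = 7 + P³)
R = 15/2 (R = 6 + (¼)*6 = 6 + 3/2 = 15/2 ≈ 7.5000)
L(Q, U) = 39/2 (L(Q, U) = -3 + ((0 + (7 + 2³)) + 15/2) = -3 + ((0 + (7 + 8)) + 15/2) = -3 + ((0 + 15) + 15/2) = -3 + (15 + 15/2) = -3 + 45/2 = 39/2)
y(w) = 39/2 + w (y(w) = w + 39/2 = 39/2 + w)
y(4)*(-1*123) = (39/2 + 4)*(-1*123) = (47/2)*(-123) = -5781/2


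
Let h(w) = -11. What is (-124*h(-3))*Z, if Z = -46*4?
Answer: -250976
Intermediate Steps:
Z = -184
(-124*h(-3))*Z = -124*(-11)*(-184) = 1364*(-184) = -250976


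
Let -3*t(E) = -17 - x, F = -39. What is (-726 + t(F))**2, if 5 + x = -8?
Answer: 4726276/9 ≈ 5.2514e+5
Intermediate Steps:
x = -13 (x = -5 - 8 = -13)
t(E) = 4/3 (t(E) = -(-17 - 1*(-13))/3 = -(-17 + 13)/3 = -1/3*(-4) = 4/3)
(-726 + t(F))**2 = (-726 + 4/3)**2 = (-2174/3)**2 = 4726276/9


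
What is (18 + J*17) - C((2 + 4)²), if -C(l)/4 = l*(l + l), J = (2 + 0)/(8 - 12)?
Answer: 20755/2 ≈ 10378.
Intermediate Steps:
J = -½ (J = 2/(-4) = 2*(-¼) = -½ ≈ -0.50000)
C(l) = -8*l² (C(l) = -4*l*(l + l) = -4*l*2*l = -8*l²)
(18 + J*17) - C((2 + 4)²) = (18 - ½*17) - (-8)*((2 + 4)²)² = (18 - 17/2) - (-8)*(6²)² = 19/2 - (-8)*36² = 19/2 - (-8)*1296 = 19/2 - 1*(-10368) = 19/2 + 10368 = 20755/2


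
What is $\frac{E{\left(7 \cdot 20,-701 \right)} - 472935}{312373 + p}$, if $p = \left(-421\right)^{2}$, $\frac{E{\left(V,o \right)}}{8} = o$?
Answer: $- \frac{478543}{489614} \approx -0.97739$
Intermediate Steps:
$E{\left(V,o \right)} = 8 o$
$p = 177241$
$\frac{E{\left(7 \cdot 20,-701 \right)} - 472935}{312373 + p} = \frac{8 \left(-701\right) - 472935}{312373 + 177241} = \frac{-5608 - 472935}{489614} = \left(-478543\right) \frac{1}{489614} = - \frac{478543}{489614}$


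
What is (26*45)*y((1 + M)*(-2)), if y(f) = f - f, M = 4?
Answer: 0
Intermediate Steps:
y(f) = 0
(26*45)*y((1 + M)*(-2)) = (26*45)*0 = 1170*0 = 0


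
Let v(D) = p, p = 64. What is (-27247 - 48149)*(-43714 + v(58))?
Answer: 3291035400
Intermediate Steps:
v(D) = 64
(-27247 - 48149)*(-43714 + v(58)) = (-27247 - 48149)*(-43714 + 64) = -75396*(-43650) = 3291035400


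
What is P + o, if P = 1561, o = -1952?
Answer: -391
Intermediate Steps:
P + o = 1561 - 1952 = -391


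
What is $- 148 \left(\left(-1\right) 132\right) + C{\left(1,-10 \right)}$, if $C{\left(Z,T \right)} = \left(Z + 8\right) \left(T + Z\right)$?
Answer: $19455$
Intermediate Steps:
$C{\left(Z,T \right)} = \left(8 + Z\right) \left(T + Z\right)$
$- 148 \left(\left(-1\right) 132\right) + C{\left(1,-10 \right)} = - 148 \left(\left(-1\right) 132\right) + \left(1^{2} + 8 \left(-10\right) + 8 \cdot 1 - 10\right) = \left(-148\right) \left(-132\right) + \left(1 - 80 + 8 - 10\right) = 19536 - 81 = 19455$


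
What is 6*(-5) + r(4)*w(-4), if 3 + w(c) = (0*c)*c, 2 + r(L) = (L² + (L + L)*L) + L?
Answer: -180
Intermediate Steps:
r(L) = -2 + L + 3*L² (r(L) = -2 + ((L² + (L + L)*L) + L) = -2 + ((L² + (2*L)*L) + L) = -2 + ((L² + 2*L²) + L) = -2 + (3*L² + L) = -2 + (L + 3*L²) = -2 + L + 3*L²)
w(c) = -3 (w(c) = -3 + (0*c)*c = -3 + 0*c = -3 + 0 = -3)
6*(-5) + r(4)*w(-4) = 6*(-5) + (-2 + 4 + 3*4²)*(-3) = -30 + (-2 + 4 + 3*16)*(-3) = -30 + (-2 + 4 + 48)*(-3) = -30 + 50*(-3) = -30 - 150 = -180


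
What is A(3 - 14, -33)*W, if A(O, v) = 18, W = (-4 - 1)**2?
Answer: 450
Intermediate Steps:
W = 25 (W = (-5)**2 = 25)
A(3 - 14, -33)*W = 18*25 = 450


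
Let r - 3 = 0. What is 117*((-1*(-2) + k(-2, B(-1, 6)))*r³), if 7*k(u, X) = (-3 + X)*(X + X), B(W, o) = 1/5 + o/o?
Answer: 764478/175 ≈ 4368.4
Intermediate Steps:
r = 3 (r = 3 + 0 = 3)
B(W, o) = 6/5 (B(W, o) = 1*(⅕) + 1 = ⅕ + 1 = 6/5)
k(u, X) = 2*X*(-3 + X)/7 (k(u, X) = ((-3 + X)*(X + X))/7 = ((-3 + X)*(2*X))/7 = (2*X*(-3 + X))/7 = 2*X*(-3 + X)/7)
117*((-1*(-2) + k(-2, B(-1, 6)))*r³) = 117*((-1*(-2) + (2/7)*(6/5)*(-3 + 6/5))*3³) = 117*((2 + (2/7)*(6/5)*(-9/5))*27) = 117*((2 - 108/175)*27) = 117*((242/175)*27) = 117*(6534/175) = 764478/175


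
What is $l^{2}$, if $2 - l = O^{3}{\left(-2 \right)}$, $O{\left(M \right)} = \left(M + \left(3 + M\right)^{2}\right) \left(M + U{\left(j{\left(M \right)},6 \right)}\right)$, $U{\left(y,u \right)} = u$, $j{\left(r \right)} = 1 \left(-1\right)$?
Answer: $4356$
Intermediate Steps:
$j{\left(r \right)} = -1$
$O{\left(M \right)} = \left(6 + M\right) \left(M + \left(3 + M\right)^{2}\right)$ ($O{\left(M \right)} = \left(M + \left(3 + M\right)^{2}\right) \left(M + 6\right) = \left(M + \left(3 + M\right)^{2}\right) \left(6 + M\right) = \left(6 + M\right) \left(M + \left(3 + M\right)^{2}\right)$)
$l = 66$ ($l = 2 - \left(54 + \left(-2\right)^{3} + 13 \left(-2\right)^{2} + 51 \left(-2\right)\right)^{3} = 2 - \left(54 - 8 + 13 \cdot 4 - 102\right)^{3} = 2 - \left(54 - 8 + 52 - 102\right)^{3} = 2 - \left(-4\right)^{3} = 2 - -64 = 2 + 64 = 66$)
$l^{2} = 66^{2} = 4356$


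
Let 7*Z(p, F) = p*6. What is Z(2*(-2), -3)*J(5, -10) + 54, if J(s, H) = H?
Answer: 618/7 ≈ 88.286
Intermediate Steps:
Z(p, F) = 6*p/7 (Z(p, F) = (p*6)/7 = (6*p)/7 = 6*p/7)
Z(2*(-2), -3)*J(5, -10) + 54 = (6*(2*(-2))/7)*(-10) + 54 = ((6/7)*(-4))*(-10) + 54 = -24/7*(-10) + 54 = 240/7 + 54 = 618/7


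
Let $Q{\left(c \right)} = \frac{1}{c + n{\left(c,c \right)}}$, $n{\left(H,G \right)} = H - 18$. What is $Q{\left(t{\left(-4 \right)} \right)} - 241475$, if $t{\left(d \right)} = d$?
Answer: $- \frac{6278351}{26} \approx -2.4148 \cdot 10^{5}$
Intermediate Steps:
$n{\left(H,G \right)} = -18 + H$
$Q{\left(c \right)} = \frac{1}{-18 + 2 c}$ ($Q{\left(c \right)} = \frac{1}{c + \left(-18 + c\right)} = \frac{1}{-18 + 2 c}$)
$Q{\left(t{\left(-4 \right)} \right)} - 241475 = \frac{1}{2 \left(-9 - 4\right)} - 241475 = \frac{1}{2 \left(-13\right)} - 241475 = \frac{1}{2} \left(- \frac{1}{13}\right) - 241475 = - \frac{1}{26} - 241475 = - \frac{6278351}{26}$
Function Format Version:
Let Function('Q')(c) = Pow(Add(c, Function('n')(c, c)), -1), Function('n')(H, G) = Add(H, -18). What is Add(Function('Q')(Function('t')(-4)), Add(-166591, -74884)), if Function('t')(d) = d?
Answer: Rational(-6278351, 26) ≈ -2.4148e+5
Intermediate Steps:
Function('n')(H, G) = Add(-18, H)
Function('Q')(c) = Pow(Add(-18, Mul(2, c)), -1) (Function('Q')(c) = Pow(Add(c, Add(-18, c)), -1) = Pow(Add(-18, Mul(2, c)), -1))
Add(Function('Q')(Function('t')(-4)), Add(-166591, -74884)) = Add(Mul(Rational(1, 2), Pow(Add(-9, -4), -1)), Add(-166591, -74884)) = Add(Mul(Rational(1, 2), Pow(-13, -1)), -241475) = Add(Mul(Rational(1, 2), Rational(-1, 13)), -241475) = Add(Rational(-1, 26), -241475) = Rational(-6278351, 26)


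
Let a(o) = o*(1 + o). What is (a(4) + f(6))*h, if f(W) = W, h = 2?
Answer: 52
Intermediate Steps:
(a(4) + f(6))*h = (4*(1 + 4) + 6)*2 = (4*5 + 6)*2 = (20 + 6)*2 = 26*2 = 52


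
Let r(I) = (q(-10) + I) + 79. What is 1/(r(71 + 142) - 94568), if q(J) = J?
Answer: -1/94286 ≈ -1.0606e-5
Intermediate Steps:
r(I) = 69 + I (r(I) = (-10 + I) + 79 = 69 + I)
1/(r(71 + 142) - 94568) = 1/((69 + (71 + 142)) - 94568) = 1/((69 + 213) - 94568) = 1/(282 - 94568) = 1/(-94286) = -1/94286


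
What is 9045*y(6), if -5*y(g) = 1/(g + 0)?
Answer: -603/2 ≈ -301.50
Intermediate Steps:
y(g) = -1/(5*g) (y(g) = -1/(5*(g + 0)) = -1/(5*g))
9045*y(6) = 9045*(-1/5/6) = 9045*(-1/5*1/6) = 9045*(-1/30) = -603/2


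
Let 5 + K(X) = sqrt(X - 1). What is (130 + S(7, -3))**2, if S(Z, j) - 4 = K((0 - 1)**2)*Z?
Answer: 9801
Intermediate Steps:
K(X) = -5 + sqrt(-1 + X) (K(X) = -5 + sqrt(X - 1) = -5 + sqrt(-1 + X))
S(Z, j) = 4 - 5*Z (S(Z, j) = 4 + (-5 + sqrt(-1 + (0 - 1)**2))*Z = 4 + (-5 + sqrt(-1 + (-1)**2))*Z = 4 + (-5 + sqrt(-1 + 1))*Z = 4 + (-5 + sqrt(0))*Z = 4 + (-5 + 0)*Z = 4 - 5*Z)
(130 + S(7, -3))**2 = (130 + (4 - 5*7))**2 = (130 + (4 - 35))**2 = (130 - 31)**2 = 99**2 = 9801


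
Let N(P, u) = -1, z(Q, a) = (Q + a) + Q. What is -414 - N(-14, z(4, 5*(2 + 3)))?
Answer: -413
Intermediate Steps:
z(Q, a) = a + 2*Q
-414 - N(-14, z(4, 5*(2 + 3))) = -414 - 1*(-1) = -414 + 1 = -413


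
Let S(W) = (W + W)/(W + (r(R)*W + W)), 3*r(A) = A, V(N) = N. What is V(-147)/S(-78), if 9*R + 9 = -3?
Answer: -343/3 ≈ -114.33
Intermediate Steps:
R = -4/3 (R = -1 + (⅑)*(-3) = -1 - ⅓ = -4/3 ≈ -1.3333)
r(A) = A/3
S(W) = 9/7 (S(W) = (W + W)/(W + (((⅓)*(-4/3))*W + W)) = (2*W)/(W + (-4*W/9 + W)) = (2*W)/(W + 5*W/9) = (2*W)/((14*W/9)) = (2*W)*(9/(14*W)) = 9/7)
V(-147)/S(-78) = -147/9/7 = -147*7/9 = -343/3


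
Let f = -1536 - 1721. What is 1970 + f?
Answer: -1287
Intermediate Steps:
f = -3257
1970 + f = 1970 - 3257 = -1287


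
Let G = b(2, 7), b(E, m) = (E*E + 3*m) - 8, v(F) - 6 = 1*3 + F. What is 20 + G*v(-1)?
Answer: 156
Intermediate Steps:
v(F) = 9 + F (v(F) = 6 + (1*3 + F) = 6 + (3 + F) = 9 + F)
b(E, m) = -8 + E² + 3*m (b(E, m) = (E² + 3*m) - 8 = -8 + E² + 3*m)
G = 17 (G = -8 + 2² + 3*7 = -8 + 4 + 21 = 17)
20 + G*v(-1) = 20 + 17*(9 - 1) = 20 + 17*8 = 20 + 136 = 156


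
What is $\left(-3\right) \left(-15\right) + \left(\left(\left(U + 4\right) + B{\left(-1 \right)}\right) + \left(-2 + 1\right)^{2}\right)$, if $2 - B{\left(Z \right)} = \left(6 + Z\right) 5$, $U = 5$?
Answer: $32$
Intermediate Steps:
$B{\left(Z \right)} = -28 - 5 Z$ ($B{\left(Z \right)} = 2 - \left(6 + Z\right) 5 = 2 - \left(30 + 5 Z\right) = -28 - 5 Z$)
$\left(-3\right) \left(-15\right) + \left(\left(\left(U + 4\right) + B{\left(-1 \right)}\right) + \left(-2 + 1\right)^{2}\right) = \left(-3\right) \left(-15\right) + \left(\left(\left(5 + 4\right) - 23\right) + \left(-2 + 1\right)^{2}\right) = 45 + \left(\left(9 + \left(-28 + 5\right)\right) + \left(-1\right)^{2}\right) = 45 + \left(\left(9 - 23\right) + 1\right) = 45 + \left(-14 + 1\right) = 45 - 13 = 32$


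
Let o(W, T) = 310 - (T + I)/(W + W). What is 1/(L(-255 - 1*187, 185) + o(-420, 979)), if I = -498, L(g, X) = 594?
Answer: 840/759841 ≈ 0.0011055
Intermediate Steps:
o(W, T) = 310 - (-498 + T)/(2*W) (o(W, T) = 310 - (T - 498)/(W + W) = 310 - (-498 + T)/(2*W))
1/(L(-255 - 1*187, 185) + o(-420, 979)) = 1/(594 + (½)*(498 - 1*979 + 620*(-420))/(-420)) = 1/(594 + (½)*(-1/420)*(498 - 979 - 260400)) = 1/(594 + (½)*(-1/420)*(-260881)) = 1/(594 + 260881/840) = 1/(759841/840) = 840/759841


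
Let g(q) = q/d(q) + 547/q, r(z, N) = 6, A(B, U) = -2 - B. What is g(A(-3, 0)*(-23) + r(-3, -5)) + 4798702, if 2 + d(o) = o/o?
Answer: 81577676/17 ≈ 4.7987e+6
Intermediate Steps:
d(o) = -1 (d(o) = -2 + o/o = -2 + 1 = -1)
g(q) = -q + 547/q (g(q) = q/(-1) + 547/q = q*(-1) + 547/q = -q + 547/q)
g(A(-3, 0)*(-23) + r(-3, -5)) + 4798702 = (-((-2 - 1*(-3))*(-23) + 6) + 547/((-2 - 1*(-3))*(-23) + 6)) + 4798702 = (-((-2 + 3)*(-23) + 6) + 547/((-2 + 3)*(-23) + 6)) + 4798702 = (-(1*(-23) + 6) + 547/(1*(-23) + 6)) + 4798702 = (-(-23 + 6) + 547/(-23 + 6)) + 4798702 = (-1*(-17) + 547/(-17)) + 4798702 = (17 + 547*(-1/17)) + 4798702 = (17 - 547/17) + 4798702 = -258/17 + 4798702 = 81577676/17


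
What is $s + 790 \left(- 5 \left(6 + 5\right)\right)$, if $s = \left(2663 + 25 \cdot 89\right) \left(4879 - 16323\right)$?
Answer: $-55981722$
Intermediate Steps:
$s = -55938272$ ($s = \left(2663 + 2225\right) \left(-11444\right) = 4888 \left(-11444\right) = -55938272$)
$s + 790 \left(- 5 \left(6 + 5\right)\right) = -55938272 + 790 \left(- 5 \left(6 + 5\right)\right) = -55938272 + 790 \left(\left(-5\right) 11\right) = -55938272 + 790 \left(-55\right) = -55938272 - 43450 = -55981722$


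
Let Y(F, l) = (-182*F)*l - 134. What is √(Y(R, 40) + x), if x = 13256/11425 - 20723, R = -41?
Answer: √1449538206167/2285 ≈ 526.90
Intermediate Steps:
Y(F, l) = -134 - 182*F*l (Y(F, l) = -182*F*l - 134 = -134 - 182*F*l)
x = -236747019/11425 (x = 13256*(1/11425) - 20723 = 13256/11425 - 20723 = -236747019/11425 ≈ -20722.)
√(Y(R, 40) + x) = √((-134 - 182*(-41)*40) - 236747019/11425) = √((-134 + 298480) - 236747019/11425) = √(298346 - 236747019/11425) = √(3171856031/11425) = √1449538206167/2285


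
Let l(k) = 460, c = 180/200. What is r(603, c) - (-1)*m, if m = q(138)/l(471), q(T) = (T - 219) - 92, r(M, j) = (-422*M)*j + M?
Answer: -105071717/460 ≈ -2.2842e+5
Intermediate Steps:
c = 9/10 (c = 180*(1/200) = 9/10 ≈ 0.90000)
r(M, j) = M - 422*M*j (r(M, j) = -422*M*j + M = M - 422*M*j)
q(T) = -311 + T (q(T) = (-219 + T) - 92 = -311 + T)
m = -173/460 (m = (-311 + 138)/460 = -173*1/460 = -173/460 ≈ -0.37609)
r(603, c) - (-1)*m = 603*(1 - 422*9/10) - (-1)*(-173)/460 = 603*(1 - 1899/5) - 1*173/460 = 603*(-1894/5) - 173/460 = -1142082/5 - 173/460 = -105071717/460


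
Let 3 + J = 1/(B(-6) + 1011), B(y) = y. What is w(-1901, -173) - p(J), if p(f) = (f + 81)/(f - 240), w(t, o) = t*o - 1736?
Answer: 79891513709/244214 ≈ 3.2714e+5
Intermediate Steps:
w(t, o) = -1736 + o*t (w(t, o) = o*t - 1736 = -1736 + o*t)
J = -3014/1005 (J = -3 + 1/(-6 + 1011) = -3 + 1/1005 = -3014/1005 ≈ -2.9990)
p(f) = (81 + f)/(-240 + f)
w(-1901, -173) - p(J) = (-1736 - 173*(-1901)) - (81 - 3014/1005)/(-240 - 3014/1005) = (-1736 + 328873) - 78391/((-244214/1005)*1005) = 327137 - (-1005)*78391/(244214*1005) = 327137 - 1*(-78391/244214) = 327137 + 78391/244214 = 79891513709/244214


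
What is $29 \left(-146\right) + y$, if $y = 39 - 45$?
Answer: $-4240$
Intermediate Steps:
$y = -6$ ($y = 39 - 45 = -6$)
$29 \left(-146\right) + y = 29 \left(-146\right) - 6 = -4234 - 6 = -4240$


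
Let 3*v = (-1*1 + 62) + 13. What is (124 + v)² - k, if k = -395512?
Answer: 3758524/9 ≈ 4.1761e+5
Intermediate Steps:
v = 74/3 (v = ((-1*1 + 62) + 13)/3 = ((-1 + 62) + 13)/3 = (61 + 13)/3 = (⅓)*74 = 74/3 ≈ 24.667)
(124 + v)² - k = (124 + 74/3)² - 1*(-395512) = (446/3)² + 395512 = 198916/9 + 395512 = 3758524/9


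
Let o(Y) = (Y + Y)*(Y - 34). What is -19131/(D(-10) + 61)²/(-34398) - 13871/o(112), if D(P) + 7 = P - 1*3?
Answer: -69922301/88111296 ≈ -0.79357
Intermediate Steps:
o(Y) = 2*Y*(-34 + Y) (o(Y) = (2*Y)*(-34 + Y) = 2*Y*(-34 + Y))
D(P) = -10 + P (D(P) = -7 + (P - 1*3) = -7 + (P - 3) = -7 + (-3 + P) = -10 + P)
-19131/(D(-10) + 61)²/(-34398) - 13871/o(112) = -19131/((-10 - 10) + 61)²/(-34398) - 13871*1/(224*(-34 + 112)) = -19131/(-20 + 61)²*(-1/34398) - 13871/(2*112*78) = -19131/(41²)*(-1/34398) - 13871/17472 = -19131/1681*(-1/34398) - 13871*1/17472 = -19131*1/1681*(-1/34398) - 1067/1344 = -19131/1681*(-1/34398) - 1067/1344 = 911/2753478 - 1067/1344 = -69922301/88111296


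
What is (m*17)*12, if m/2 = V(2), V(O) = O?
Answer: 816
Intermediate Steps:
m = 4 (m = 2*2 = 4)
(m*17)*12 = (4*17)*12 = 68*12 = 816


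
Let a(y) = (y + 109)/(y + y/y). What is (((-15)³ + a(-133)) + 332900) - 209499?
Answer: 1320288/11 ≈ 1.2003e+5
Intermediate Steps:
a(y) = (109 + y)/(1 + y) (a(y) = (109 + y)/(y + 1) = (109 + y)/(1 + y))
(((-15)³ + a(-133)) + 332900) - 209499 = (((-15)³ + (109 - 133)/(1 - 133)) + 332900) - 209499 = ((-3375 - 24/(-132)) + 332900) - 209499 = ((-3375 - 1/132*(-24)) + 332900) - 209499 = ((-3375 + 2/11) + 332900) - 209499 = (-37123/11 + 332900) - 209499 = 3624777/11 - 209499 = 1320288/11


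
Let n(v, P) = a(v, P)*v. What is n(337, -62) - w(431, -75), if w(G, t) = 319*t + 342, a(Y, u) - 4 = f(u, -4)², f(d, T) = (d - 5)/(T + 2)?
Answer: 1612517/4 ≈ 4.0313e+5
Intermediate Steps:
f(d, T) = (-5 + d)/(2 + T)
a(Y, u) = 4 + (5/2 - u/2)² (a(Y, u) = 4 + ((-5 + u)/(2 - 4))² = 4 + ((-5 + u)/(-2))² = 4 + (-(-5 + u)/2)² = 4 + (5/2 - u/2)²)
w(G, t) = 342 + 319*t
n(v, P) = v*(4 + (5 - P)²/4) (n(v, P) = (4 + (5 - P)²/4)*v = v*(4 + (5 - P)²/4))
n(337, -62) - w(431, -75) = (¼)*337*(16 + (5 - 1*(-62))²) - (342 + 319*(-75)) = (¼)*337*(16 + (5 + 62)²) - (342 - 23925) = (¼)*337*(16 + 67²) - 1*(-23583) = (¼)*337*(16 + 4489) + 23583 = (¼)*337*4505 + 23583 = 1518185/4 + 23583 = 1612517/4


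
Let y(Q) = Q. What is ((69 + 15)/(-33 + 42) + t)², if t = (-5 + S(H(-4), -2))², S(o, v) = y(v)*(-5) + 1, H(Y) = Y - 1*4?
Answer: 18496/9 ≈ 2055.1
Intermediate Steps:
H(Y) = -4 + Y (H(Y) = Y - 4 = -4 + Y)
S(o, v) = 1 - 5*v (S(o, v) = v*(-5) + 1 = -5*v + 1 = 1 - 5*v)
t = 36 (t = (-5 + (1 - 5*(-2)))² = (-5 + (1 + 10))² = (-5 + 11)² = 6² = 36)
((69 + 15)/(-33 + 42) + t)² = ((69 + 15)/(-33 + 42) + 36)² = (84/9 + 36)² = (84*(⅑) + 36)² = (28/3 + 36)² = (136/3)² = 18496/9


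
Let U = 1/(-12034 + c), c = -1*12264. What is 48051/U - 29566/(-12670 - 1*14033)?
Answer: -31176905986628/26703 ≈ -1.1675e+9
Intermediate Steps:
c = -12264
U = -1/24298 (U = 1/(-12034 - 12264) = 1/(-24298) = -1/24298 ≈ -4.1156e-5)
48051/U - 29566/(-12670 - 1*14033) = 48051/(-1/24298) - 29566/(-12670 - 1*14033) = 48051*(-24298) - 29566/(-12670 - 14033) = -1167543198 - 29566/(-26703) = -1167543198 - 29566*(-1/26703) = -1167543198 + 29566/26703 = -31176905986628/26703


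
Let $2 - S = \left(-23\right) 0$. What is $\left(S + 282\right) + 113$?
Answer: $397$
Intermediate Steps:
$S = 2$ ($S = 2 - \left(-23\right) 0 = 2 - 0 = 2 + 0 = 2$)
$\left(S + 282\right) + 113 = \left(2 + 282\right) + 113 = 284 + 113 = 397$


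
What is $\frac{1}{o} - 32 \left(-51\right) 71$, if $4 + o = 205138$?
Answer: $\frac{23769286849}{205134} \approx 1.1587 \cdot 10^{5}$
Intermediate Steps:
$o = 205134$ ($o = -4 + 205138 = 205134$)
$\frac{1}{o} - 32 \left(-51\right) 71 = \frac{1}{205134} - 32 \left(-51\right) 71 = \frac{1}{205134} - \left(-1632\right) 71 = \frac{1}{205134} - -115872 = \frac{1}{205134} + 115872 = \frac{23769286849}{205134}$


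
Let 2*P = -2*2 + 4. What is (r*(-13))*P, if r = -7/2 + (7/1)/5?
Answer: 0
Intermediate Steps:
P = 0 (P = (-2*2 + 4)/2 = (-4 + 4)/2 = (1/2)*0 = 0)
r = -21/10 (r = -7*1/2 + (7*1)*(1/5) = -7/2 + 7*(1/5) = -7/2 + 7/5 = -21/10 ≈ -2.1000)
(r*(-13))*P = -21/10*(-13)*0 = (273/10)*0 = 0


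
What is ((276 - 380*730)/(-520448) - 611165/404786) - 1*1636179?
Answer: -43086767594821671/26333758016 ≈ -1.6362e+6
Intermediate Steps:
((276 - 380*730)/(-520448) - 611165/404786) - 1*1636179 = ((276 - 277400)*(-1/520448) - 611165*1/404786) - 1636179 = (-277124*(-1/520448) - 611165/404786) - 1636179 = (69281/130112 - 611165/404786) - 1636179 = -25737960807/26333758016 - 1636179 = -43086767594821671/26333758016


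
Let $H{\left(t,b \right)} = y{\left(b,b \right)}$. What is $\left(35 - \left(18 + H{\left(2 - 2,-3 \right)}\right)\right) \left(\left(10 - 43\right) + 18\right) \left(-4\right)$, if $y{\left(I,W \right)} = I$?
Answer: $1200$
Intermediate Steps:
$H{\left(t,b \right)} = b$
$\left(35 - \left(18 + H{\left(2 - 2,-3 \right)}\right)\right) \left(\left(10 - 43\right) + 18\right) \left(-4\right) = \left(35 - 15\right) \left(\left(10 - 43\right) + 18\right) \left(-4\right) = \left(35 + \left(-18 + 3\right)\right) \left(\left(10 - 43\right) + 18\right) \left(-4\right) = \left(35 - 15\right) \left(-33 + 18\right) \left(-4\right) = 20 \left(-15\right) \left(-4\right) = \left(-300\right) \left(-4\right) = 1200$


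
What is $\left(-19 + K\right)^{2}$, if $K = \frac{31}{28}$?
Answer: $\frac{251001}{784} \approx 320.15$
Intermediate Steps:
$K = \frac{31}{28}$ ($K = 31 \cdot \frac{1}{28} = \frac{31}{28} \approx 1.1071$)
$\left(-19 + K\right)^{2} = \left(-19 + \frac{31}{28}\right)^{2} = \left(- \frac{501}{28}\right)^{2} = \frac{251001}{784}$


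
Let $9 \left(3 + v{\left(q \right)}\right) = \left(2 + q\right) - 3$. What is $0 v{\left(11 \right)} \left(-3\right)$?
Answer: $0$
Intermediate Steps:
$v{\left(q \right)} = - \frac{28}{9} + \frac{q}{9}$ ($v{\left(q \right)} = -3 + \frac{\left(2 + q\right) - 3}{9} = -3 + \frac{-1 + q}{9} = -3 + \left(- \frac{1}{9} + \frac{q}{9}\right) = - \frac{28}{9} + \frac{q}{9}$)
$0 v{\left(11 \right)} \left(-3\right) = 0 \left(- \frac{28}{9} + \frac{1}{9} \cdot 11\right) \left(-3\right) = 0 \left(- \frac{28}{9} + \frac{11}{9}\right) \left(-3\right) = 0 \left(- \frac{17}{9}\right) \left(-3\right) = 0 \left(-3\right) = 0$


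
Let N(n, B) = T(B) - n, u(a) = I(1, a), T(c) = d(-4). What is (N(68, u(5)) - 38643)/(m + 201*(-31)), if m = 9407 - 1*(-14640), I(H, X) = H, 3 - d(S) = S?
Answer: -4838/2227 ≈ -2.1724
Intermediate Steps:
d(S) = 3 - S
T(c) = 7 (T(c) = 3 - 1*(-4) = 3 + 4 = 7)
u(a) = 1
m = 24047 (m = 9407 + 14640 = 24047)
N(n, B) = 7 - n
(N(68, u(5)) - 38643)/(m + 201*(-31)) = ((7 - 1*68) - 38643)/(24047 + 201*(-31)) = ((7 - 68) - 38643)/(24047 - 6231) = (-61 - 38643)/17816 = -38704*1/17816 = -4838/2227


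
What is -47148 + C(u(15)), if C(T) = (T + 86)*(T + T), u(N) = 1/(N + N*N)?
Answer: -1357841759/28800 ≈ -47147.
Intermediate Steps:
u(N) = 1/(N + N²)
C(T) = 2*T*(86 + T) (C(T) = (86 + T)*(2*T) = 2*T*(86 + T))
-47148 + C(u(15)) = -47148 + 2*(1/(15*(1 + 15)))*(86 + 1/(15*(1 + 15))) = -47148 + 2*((1/15)/16)*(86 + (1/15)/16) = -47148 + 2*((1/15)*(1/16))*(86 + (1/15)*(1/16)) = -47148 + 2*(1/240)*(86 + 1/240) = -47148 + 2*(1/240)*(20641/240) = -47148 + 20641/28800 = -1357841759/28800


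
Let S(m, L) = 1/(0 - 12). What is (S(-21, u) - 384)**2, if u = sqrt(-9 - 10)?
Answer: 21242881/144 ≈ 1.4752e+5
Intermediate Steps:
u = I*sqrt(19) (u = sqrt(-19) = I*sqrt(19) ≈ 4.3589*I)
S(m, L) = -1/12 (S(m, L) = 1/(-12) = -1/12)
(S(-21, u) - 384)**2 = (-1/12 - 384)**2 = (-4609/12)**2 = 21242881/144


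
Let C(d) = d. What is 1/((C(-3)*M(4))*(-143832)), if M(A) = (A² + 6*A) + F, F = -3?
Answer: 1/15965352 ≈ 6.2636e-8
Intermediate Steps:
M(A) = -3 + A² + 6*A (M(A) = (A² + 6*A) - 3 = -3 + A² + 6*A)
1/((C(-3)*M(4))*(-143832)) = 1/(-3*(-3 + 4² + 6*4)*(-143832)) = 1/(-3*(-3 + 16 + 24)*(-143832)) = 1/(-3*37*(-143832)) = 1/(-111*(-143832)) = 1/15965352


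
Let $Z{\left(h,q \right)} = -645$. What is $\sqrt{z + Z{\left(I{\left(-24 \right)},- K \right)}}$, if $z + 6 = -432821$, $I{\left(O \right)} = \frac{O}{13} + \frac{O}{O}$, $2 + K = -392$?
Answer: $8 i \sqrt{6773} \approx 658.39 i$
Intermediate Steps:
$K = -394$ ($K = -2 - 392 = -394$)
$I{\left(O \right)} = 1 + \frac{O}{13}$ ($I{\left(O \right)} = O \frac{1}{13} + 1 = \frac{O}{13} + 1 = 1 + \frac{O}{13}$)
$z = -432827$ ($z = -6 - 432821 = -432827$)
$\sqrt{z + Z{\left(I{\left(-24 \right)},- K \right)}} = \sqrt{-432827 - 645} = \sqrt{-433472} = 8 i \sqrt{6773}$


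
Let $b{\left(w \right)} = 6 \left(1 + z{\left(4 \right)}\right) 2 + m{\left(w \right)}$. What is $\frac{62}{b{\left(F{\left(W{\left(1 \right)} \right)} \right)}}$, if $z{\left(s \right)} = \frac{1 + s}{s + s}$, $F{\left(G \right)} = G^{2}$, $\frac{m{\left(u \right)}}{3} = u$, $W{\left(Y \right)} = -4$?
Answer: $\frac{124}{135} \approx 0.91852$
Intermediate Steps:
$m{\left(u \right)} = 3 u$
$z{\left(s \right)} = \frac{1 + s}{2 s}$
$b{\left(w \right)} = \frac{39}{2} + 3 w$ ($b{\left(w \right)} = 6 \left(1 + \frac{1 + 4}{2 \cdot 4}\right) 2 + 3 w = 6 \left(1 + \frac{1}{2} \cdot \frac{1}{4} \cdot 5\right) 2 + 3 w = 6 \left(1 + \frac{5}{8}\right) 2 + 3 w = 6 \cdot \frac{13}{8} \cdot 2 + 3 w = 6 \cdot \frac{13}{4} + 3 w = \frac{39}{2} + 3 w$)
$\frac{62}{b{\left(F{\left(W{\left(1 \right)} \right)} \right)}} = \frac{62}{\frac{39}{2} + 3 \left(-4\right)^{2}} = \frac{62}{\frac{39}{2} + 3 \cdot 16} = \frac{62}{\frac{39}{2} + 48} = \frac{62}{\frac{135}{2}} = 62 \cdot \frac{2}{135} = \frac{124}{135}$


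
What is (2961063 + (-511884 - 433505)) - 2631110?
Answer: -615436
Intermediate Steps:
(2961063 + (-511884 - 433505)) - 2631110 = (2961063 - 945389) - 2631110 = 2015674 - 2631110 = -615436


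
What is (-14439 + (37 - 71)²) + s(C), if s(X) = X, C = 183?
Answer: -13100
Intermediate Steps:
(-14439 + (37 - 71)²) + s(C) = (-14439 + (37 - 71)²) + 183 = (-14439 + (-34)²) + 183 = (-14439 + 1156) + 183 = -13283 + 183 = -13100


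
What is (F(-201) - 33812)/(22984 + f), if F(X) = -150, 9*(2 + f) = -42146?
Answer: -152829/82346 ≈ -1.8559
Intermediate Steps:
f = -42164/9 (f = -2 + (1/9)*(-42146) = -2 - 42146/9 = -42164/9 ≈ -4684.9)
(F(-201) - 33812)/(22984 + f) = (-150 - 33812)/(22984 - 42164/9) = -33962/164692/9 = -33962*9/164692 = -152829/82346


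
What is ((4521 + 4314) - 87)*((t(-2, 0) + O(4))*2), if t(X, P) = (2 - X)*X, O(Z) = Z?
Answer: -69984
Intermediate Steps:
t(X, P) = X*(2 - X)
((4521 + 4314) - 87)*((t(-2, 0) + O(4))*2) = ((4521 + 4314) - 87)*((-2*(2 - 1*(-2)) + 4)*2) = (8835 - 87)*((-2*(2 + 2) + 4)*2) = 8748*((-2*4 + 4)*2) = 8748*((-8 + 4)*2) = 8748*(-4*2) = 8748*(-8) = -69984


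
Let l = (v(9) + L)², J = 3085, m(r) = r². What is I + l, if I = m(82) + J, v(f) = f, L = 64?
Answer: 15138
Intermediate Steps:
I = 9809 (I = 82² + 3085 = 6724 + 3085 = 9809)
l = 5329 (l = (9 + 64)² = 73² = 5329)
I + l = 9809 + 5329 = 15138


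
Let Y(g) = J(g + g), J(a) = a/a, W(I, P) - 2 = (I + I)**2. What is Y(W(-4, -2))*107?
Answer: 107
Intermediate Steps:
W(I, P) = 2 + 4*I**2 (W(I, P) = 2 + (I + I)**2 = 2 + (2*I)**2 = 2 + 4*I**2)
J(a) = 1
Y(g) = 1
Y(W(-4, -2))*107 = 1*107 = 107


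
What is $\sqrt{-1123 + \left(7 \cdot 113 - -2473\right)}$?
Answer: $\sqrt{2141} \approx 46.271$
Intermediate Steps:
$\sqrt{-1123 + \left(7 \cdot 113 - -2473\right)} = \sqrt{-1123 + \left(791 + 2473\right)} = \sqrt{-1123 + 3264} = \sqrt{2141}$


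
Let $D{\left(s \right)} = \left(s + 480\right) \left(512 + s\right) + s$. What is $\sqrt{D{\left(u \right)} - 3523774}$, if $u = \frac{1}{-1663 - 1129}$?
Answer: $\frac{i \sqrt{25552987298151}}{2792} \approx 1810.5 i$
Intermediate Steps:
$u = - \frac{1}{2792}$ ($u = \frac{1}{-2792} = - \frac{1}{2792} \approx -0.00035817$)
$D{\left(s \right)} = s + \left(480 + s\right) \left(512 + s\right)$ ($D{\left(s \right)} = \left(480 + s\right) \left(512 + s\right) + s = s + \left(480 + s\right) \left(512 + s\right)$)
$\sqrt{D{\left(u \right)} - 3523774} = \sqrt{\left(245760 + \left(- \frac{1}{2792}\right)^{2} + 993 \left(- \frac{1}{2792}\right)\right) - 3523774} = \sqrt{\left(245760 + \frac{1}{7795264} - \frac{993}{2792}\right) - 3523774} = \sqrt{\frac{1915761308185}{7795264} - 3523774} = \sqrt{- \frac{25552987298151}{7795264}} = \frac{i \sqrt{25552987298151}}{2792}$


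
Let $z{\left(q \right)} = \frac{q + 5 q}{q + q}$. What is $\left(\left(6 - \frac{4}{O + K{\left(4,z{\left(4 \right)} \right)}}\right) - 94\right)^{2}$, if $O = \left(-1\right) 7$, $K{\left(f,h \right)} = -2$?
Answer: $\frac{620944}{81} \approx 7666.0$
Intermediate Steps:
$z{\left(q \right)} = 3$ ($z{\left(q \right)} = \frac{6 q}{2 q} = 6 q \frac{1}{2 q} = 3$)
$O = -7$
$\left(\left(6 - \frac{4}{O + K{\left(4,z{\left(4 \right)} \right)}}\right) - 94\right)^{2} = \left(\left(6 - \frac{4}{-7 - 2}\right) - 94\right)^{2} = \left(\left(6 - \frac{4}{-9}\right) - 94\right)^{2} = \left(\left(6 - - \frac{4}{9}\right) - 94\right)^{2} = \left(\left(6 + \frac{4}{9}\right) - 94\right)^{2} = \left(\frac{58}{9} - 94\right)^{2} = \left(- \frac{788}{9}\right)^{2} = \frac{620944}{81}$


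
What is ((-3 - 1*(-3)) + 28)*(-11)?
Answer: -308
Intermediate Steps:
((-3 - 1*(-3)) + 28)*(-11) = ((-3 + 3) + 28)*(-11) = (0 + 28)*(-11) = 28*(-11) = -308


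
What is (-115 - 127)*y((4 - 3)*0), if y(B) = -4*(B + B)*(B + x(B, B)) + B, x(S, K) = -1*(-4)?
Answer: 0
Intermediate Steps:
x(S, K) = 4
y(B) = B - 8*B*(4 + B) (y(B) = -4*(B + B)*(B + 4) + B = -4*2*B*(4 + B) + B = -8*B*(4 + B) + B = B - 8*B*(4 + B))
(-115 - 127)*y((4 - 3)*0) = (-115 - 127)*(-(4 - 3)*0*(31 + 8*((4 - 3)*0))) = -(-242)*1*0*(31 + 8*(1*0)) = -(-242)*0*(31 + 8*0) = -(-242)*0*(31 + 0) = -(-242)*0*31 = -242*0 = 0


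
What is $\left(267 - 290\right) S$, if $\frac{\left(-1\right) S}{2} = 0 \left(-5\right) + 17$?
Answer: $782$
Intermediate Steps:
$S = -34$ ($S = - 2 \left(0 \left(-5\right) + 17\right) = - 2 \left(0 + 17\right) = \left(-2\right) 17 = -34$)
$\left(267 - 290\right) S = \left(267 - 290\right) \left(-34\right) = \left(-23\right) \left(-34\right) = 782$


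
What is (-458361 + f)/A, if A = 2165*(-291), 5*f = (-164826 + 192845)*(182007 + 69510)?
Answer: -2348321006/1050025 ≈ -2236.4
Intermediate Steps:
f = 7047254823/5 (f = ((-164826 + 192845)*(182007 + 69510))/5 = (28019*251517)/5 = (⅕)*7047254823 = 7047254823/5 ≈ 1.4094e+9)
A = -630015
(-458361 + f)/A = (-458361 + 7047254823/5)/(-630015) = (7044963018/5)*(-1/630015) = -2348321006/1050025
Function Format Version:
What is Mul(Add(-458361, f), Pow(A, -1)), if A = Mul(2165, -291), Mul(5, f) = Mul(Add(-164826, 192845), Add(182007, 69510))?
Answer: Rational(-2348321006, 1050025) ≈ -2236.4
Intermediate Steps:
f = Rational(7047254823, 5) (f = Mul(Rational(1, 5), Mul(Add(-164826, 192845), Add(182007, 69510))) = Mul(Rational(1, 5), Mul(28019, 251517)) = Mul(Rational(1, 5), 7047254823) = Rational(7047254823, 5) ≈ 1.4094e+9)
A = -630015
Mul(Add(-458361, f), Pow(A, -1)) = Mul(Add(-458361, Rational(7047254823, 5)), Pow(-630015, -1)) = Mul(Rational(7044963018, 5), Rational(-1, 630015)) = Rational(-2348321006, 1050025)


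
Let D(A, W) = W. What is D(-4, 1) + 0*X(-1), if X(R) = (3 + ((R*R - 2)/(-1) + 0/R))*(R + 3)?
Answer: 1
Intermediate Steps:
X(R) = (3 + R)*(5 - R²) (X(R) = (3 + ((R² - 2)*(-1) + 0))*(3 + R) = (3 + ((-2 + R²)*(-1) + 0))*(3 + R) = (3 + ((2 - R²) + 0))*(3 + R) = (3 + (2 - R²))*(3 + R) = (5 - R²)*(3 + R) = (3 + R)*(5 - R²))
D(-4, 1) + 0*X(-1) = 1 + 0*(15 - 1*(-1)³ - 3*(-1)² + 5*(-1)) = 1 + 0*(15 - 1*(-1) - 3*1 - 5) = 1 + 0*(15 + 1 - 3 - 5) = 1 + 0*8 = 1 + 0 = 1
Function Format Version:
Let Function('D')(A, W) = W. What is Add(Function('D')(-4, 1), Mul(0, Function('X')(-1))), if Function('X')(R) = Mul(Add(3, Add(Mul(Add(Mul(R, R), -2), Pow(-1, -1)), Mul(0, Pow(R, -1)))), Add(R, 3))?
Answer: 1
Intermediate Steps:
Function('X')(R) = Mul(Add(3, R), Add(5, Mul(-1, Pow(R, 2)))) (Function('X')(R) = Mul(Add(3, Add(Mul(Add(Pow(R, 2), -2), -1), 0)), Add(3, R)) = Mul(Add(3, Add(Mul(Add(-2, Pow(R, 2)), -1), 0)), Add(3, R)) = Mul(Add(3, Add(Add(2, Mul(-1, Pow(R, 2))), 0)), Add(3, R)) = Mul(Add(3, Add(2, Mul(-1, Pow(R, 2)))), Add(3, R)) = Mul(Add(5, Mul(-1, Pow(R, 2))), Add(3, R)) = Mul(Add(3, R), Add(5, Mul(-1, Pow(R, 2)))))
Add(Function('D')(-4, 1), Mul(0, Function('X')(-1))) = Add(1, Mul(0, Add(15, Mul(-1, Pow(-1, 3)), Mul(-3, Pow(-1, 2)), Mul(5, -1)))) = Add(1, Mul(0, Add(15, Mul(-1, -1), Mul(-3, 1), -5))) = Add(1, Mul(0, Add(15, 1, -3, -5))) = Add(1, Mul(0, 8)) = Add(1, 0) = 1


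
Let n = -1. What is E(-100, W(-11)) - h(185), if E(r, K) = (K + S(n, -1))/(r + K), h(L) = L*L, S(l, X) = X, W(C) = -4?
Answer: -3559395/104 ≈ -34225.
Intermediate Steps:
h(L) = L²
E(r, K) = (-1 + K)/(K + r) (E(r, K) = (K - 1)/(r + K) = (-1 + K)/(K + r))
E(-100, W(-11)) - h(185) = (-1 - 4)/(-4 - 100) - 1*185² = -5/(-104) - 1*34225 = -1/104*(-5) - 34225 = 5/104 - 34225 = -3559395/104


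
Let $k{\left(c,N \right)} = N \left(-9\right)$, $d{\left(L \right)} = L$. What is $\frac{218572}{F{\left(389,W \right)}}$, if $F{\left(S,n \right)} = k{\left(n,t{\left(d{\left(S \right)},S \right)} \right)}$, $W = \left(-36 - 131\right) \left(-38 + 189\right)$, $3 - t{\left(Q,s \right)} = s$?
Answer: $\frac{109286}{1737} \approx 62.917$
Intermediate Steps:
$t{\left(Q,s \right)} = 3 - s$
$k{\left(c,N \right)} = - 9 N$
$W = -25217$ ($W = \left(-167\right) 151 = -25217$)
$F{\left(S,n \right)} = -27 + 9 S$ ($F{\left(S,n \right)} = - 9 \left(3 - S\right) = -27 + 9 S$)
$\frac{218572}{F{\left(389,W \right)}} = \frac{218572}{-27 + 9 \cdot 389} = \frac{218572}{-27 + 3501} = \frac{218572}{3474} = 218572 \cdot \frac{1}{3474} = \frac{109286}{1737}$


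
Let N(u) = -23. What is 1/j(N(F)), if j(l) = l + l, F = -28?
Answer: -1/46 ≈ -0.021739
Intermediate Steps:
j(l) = 2*l
1/j(N(F)) = 1/(2*(-23)) = 1/(-46) = -1/46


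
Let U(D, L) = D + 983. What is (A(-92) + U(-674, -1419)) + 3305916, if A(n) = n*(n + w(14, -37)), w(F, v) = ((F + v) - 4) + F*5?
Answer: 3310733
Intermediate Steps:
w(F, v) = -4 + v + 6*F (w(F, v) = (-4 + F + v) + 5*F = -4 + v + 6*F)
U(D, L) = 983 + D
A(n) = n*(43 + n) (A(n) = n*(n + (-4 - 37 + 6*14)) = n*(n + (-4 - 37 + 84)) = n*(n + 43) = n*(43 + n))
(A(-92) + U(-674, -1419)) + 3305916 = (-92*(43 - 92) + (983 - 674)) + 3305916 = (-92*(-49) + 309) + 3305916 = (4508 + 309) + 3305916 = 4817 + 3305916 = 3310733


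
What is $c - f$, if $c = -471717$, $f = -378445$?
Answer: $-93272$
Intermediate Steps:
$c - f = -471717 - -378445 = -471717 + 378445 = -93272$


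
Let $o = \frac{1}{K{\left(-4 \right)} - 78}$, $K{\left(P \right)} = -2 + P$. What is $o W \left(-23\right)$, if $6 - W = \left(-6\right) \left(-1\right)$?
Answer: $0$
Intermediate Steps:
$W = 0$ ($W = 6 - \left(-6\right) \left(-1\right) = 6 - 6 = 0$)
$o = - \frac{1}{84}$ ($o = \frac{1}{\left(-2 - 4\right) - 78} = \frac{1}{-6 - 78} = \frac{1}{-84} = - \frac{1}{84} \approx -0.011905$)
$o W \left(-23\right) = \left(- \frac{1}{84}\right) 0 \left(-23\right) = 0 \left(-23\right) = 0$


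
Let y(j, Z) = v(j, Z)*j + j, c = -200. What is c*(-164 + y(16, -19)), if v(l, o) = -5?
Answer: 45600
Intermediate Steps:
y(j, Z) = -4*j (y(j, Z) = -5*j + j = -4*j)
c*(-164 + y(16, -19)) = -200*(-164 - 4*16) = -200*(-164 - 64) = -200*(-228) = 45600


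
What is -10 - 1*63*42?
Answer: -2656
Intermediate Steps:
-10 - 1*63*42 = -10 - 63*42 = -10 - 2646 = -2656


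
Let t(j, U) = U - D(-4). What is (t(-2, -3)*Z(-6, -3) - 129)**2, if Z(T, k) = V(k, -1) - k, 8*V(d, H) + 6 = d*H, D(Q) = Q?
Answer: 1022121/64 ≈ 15971.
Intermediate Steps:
V(d, H) = -3/4 + H*d/8 (V(d, H) = -3/4 + (d*H)/8 = -3/4 + (H*d)/8 = -3/4 + H*d/8)
t(j, U) = 4 + U (t(j, U) = U - 1*(-4) = U + 4 = 4 + U)
Z(T, k) = -3/4 - 9*k/8 (Z(T, k) = (-3/4 + (1/8)*(-1)*k) - k = (-3/4 - k/8) - k = -3/4 - 9*k/8)
(t(-2, -3)*Z(-6, -3) - 129)**2 = ((4 - 3)*(-3/4 - 9/8*(-3)) - 129)**2 = (1*(-3/4 + 27/8) - 129)**2 = (1*(21/8) - 129)**2 = (21/8 - 129)**2 = (-1011/8)**2 = 1022121/64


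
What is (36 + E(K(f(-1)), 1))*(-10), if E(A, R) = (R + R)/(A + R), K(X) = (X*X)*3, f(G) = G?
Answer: -365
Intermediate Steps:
K(X) = 3*X**2 (K(X) = X**2*3 = 3*X**2)
E(A, R) = 2*R/(A + R) (E(A, R) = (2*R)/(A + R) = 2*R/(A + R))
(36 + E(K(f(-1)), 1))*(-10) = (36 + 2*1/(3*(-1)**2 + 1))*(-10) = (36 + 2*1/(3*1 + 1))*(-10) = (36 + 2*1/(3 + 1))*(-10) = (36 + 2*1/4)*(-10) = (36 + 2*1*(1/4))*(-10) = (36 + 1/2)*(-10) = (73/2)*(-10) = -365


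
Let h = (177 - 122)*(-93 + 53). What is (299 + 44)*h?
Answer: -754600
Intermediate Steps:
h = -2200 (h = 55*(-40) = -2200)
(299 + 44)*h = (299 + 44)*(-2200) = 343*(-2200) = -754600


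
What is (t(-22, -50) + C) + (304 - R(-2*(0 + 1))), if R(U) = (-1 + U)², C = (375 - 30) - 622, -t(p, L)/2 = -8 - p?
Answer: -10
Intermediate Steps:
t(p, L) = 16 + 2*p (t(p, L) = -2*(-8 - p) = 16 + 2*p)
C = -277 (C = 345 - 622 = -277)
(t(-22, -50) + C) + (304 - R(-2*(0 + 1))) = ((16 + 2*(-22)) - 277) + (304 - (-1 - 2*(0 + 1))²) = ((16 - 44) - 277) + (304 - (-1 - 2*1)²) = (-28 - 277) + (304 - (-1 - 2)²) = -305 + (304 - 1*(-3)²) = -305 + (304 - 1*9) = -305 + (304 - 9) = -305 + 295 = -10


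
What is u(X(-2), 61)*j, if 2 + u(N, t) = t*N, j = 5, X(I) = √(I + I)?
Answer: -10 + 610*I ≈ -10.0 + 610.0*I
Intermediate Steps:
X(I) = √2*√I (X(I) = √(2*I) = √2*√I)
u(N, t) = -2 + N*t (u(N, t) = -2 + t*N = -2 + N*t)
u(X(-2), 61)*j = (-2 + (√2*√(-2))*61)*5 = (-2 + (√2*(I*√2))*61)*5 = (-2 + (2*I)*61)*5 = (-2 + 122*I)*5 = -10 + 610*I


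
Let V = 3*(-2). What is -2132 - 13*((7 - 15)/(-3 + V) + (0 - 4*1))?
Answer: -18824/9 ≈ -2091.6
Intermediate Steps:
V = -6
-2132 - 13*((7 - 15)/(-3 + V) + (0 - 4*1)) = -2132 - 13*((7 - 15)/(-3 - 6) + (0 - 4*1)) = -2132 - 13*(-8/(-9) + (0 - 4)) = -2132 - 13*(-8*(-⅑) - 4) = -2132 - 13*(8/9 - 4) = -2132 - 13*(-28/9) = -2132 + 364/9 = -18824/9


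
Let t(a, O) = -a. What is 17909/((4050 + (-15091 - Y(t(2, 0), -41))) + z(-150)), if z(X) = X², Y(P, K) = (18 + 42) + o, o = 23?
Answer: 17909/11376 ≈ 1.5743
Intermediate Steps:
Y(P, K) = 83 (Y(P, K) = (18 + 42) + 23 = 60 + 23 = 83)
17909/((4050 + (-15091 - Y(t(2, 0), -41))) + z(-150)) = 17909/((4050 + (-15091 - 1*83)) + (-150)²) = 17909/((4050 + (-15091 - 83)) + 22500) = 17909/((4050 - 15174) + 22500) = 17909/(-11124 + 22500) = 17909/11376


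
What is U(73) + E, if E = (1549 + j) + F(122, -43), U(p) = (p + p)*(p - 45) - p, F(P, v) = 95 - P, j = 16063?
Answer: 21600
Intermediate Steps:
U(p) = -p + 2*p*(-45 + p) (U(p) = (2*p)*(-45 + p) - p = 2*p*(-45 + p) - p = -p + 2*p*(-45 + p))
E = 17585 (E = (1549 + 16063) + (95 - 1*122) = 17612 + (95 - 122) = 17612 - 27 = 17585)
U(73) + E = 73*(-91 + 2*73) + 17585 = 73*(-91 + 146) + 17585 = 73*55 + 17585 = 4015 + 17585 = 21600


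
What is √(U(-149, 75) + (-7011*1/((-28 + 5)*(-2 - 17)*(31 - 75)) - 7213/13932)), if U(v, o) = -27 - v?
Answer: 5*√186894888422/195822 ≈ 11.038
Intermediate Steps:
√(U(-149, 75) + (-7011*1/((-28 + 5)*(-2 - 17)*(31 - 75)) - 7213/13932)) = √((-27 - 1*(-149)) + (-7011*1/((-28 + 5)*(-2 - 17)*(31 - 75)) - 7213/13932)) = √((-27 + 149) + (-7011/(-19*(-23)*(-44)) - 7213*1/13932)) = √(122 + (-7011/(437*(-44)) - 7213/13932)) = √(122 + (-7011/(-19228) - 7213/13932)) = √(122 + (-7011*(-1/19228) - 7213/13932)) = √(122 + (369/1012 - 7213/13932)) = √(122 - 269831/1762398) = √(214742725/1762398) = 5*√186894888422/195822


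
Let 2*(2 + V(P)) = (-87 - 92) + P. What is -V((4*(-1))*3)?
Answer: 195/2 ≈ 97.500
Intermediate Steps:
V(P) = -183/2 + P/2 (V(P) = -2 + ((-87 - 92) + P)/2 = -2 + (-179 + P)/2 = -2 + (-179/2 + P/2) = -183/2 + P/2)
-V((4*(-1))*3) = -(-183/2 + ((4*(-1))*3)/2) = -(-183/2 + (-4*3)/2) = -(-183/2 + (½)*(-12)) = -(-183/2 - 6) = -1*(-195/2) = 195/2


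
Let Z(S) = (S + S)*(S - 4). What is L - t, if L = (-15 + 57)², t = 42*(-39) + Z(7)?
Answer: 3360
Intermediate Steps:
Z(S) = 2*S*(-4 + S) (Z(S) = (2*S)*(-4 + S) = 2*S*(-4 + S))
t = -1596 (t = 42*(-39) + 2*7*(-4 + 7) = -1638 + 2*7*3 = -1638 + 42 = -1596)
L = 1764 (L = 42² = 1764)
L - t = 1764 - 1*(-1596) = 1764 + 1596 = 3360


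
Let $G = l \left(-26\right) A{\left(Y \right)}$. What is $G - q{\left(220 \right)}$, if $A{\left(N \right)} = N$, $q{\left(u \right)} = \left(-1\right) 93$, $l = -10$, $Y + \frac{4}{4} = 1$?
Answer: $93$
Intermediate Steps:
$Y = 0$ ($Y = -1 + 1 = 0$)
$q{\left(u \right)} = -93$
$G = 0$ ($G = \left(-10\right) \left(-26\right) 0 = 260 \cdot 0 = 0$)
$G - q{\left(220 \right)} = 0 - -93 = 0 + 93 = 93$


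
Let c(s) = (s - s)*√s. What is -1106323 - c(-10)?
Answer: -1106323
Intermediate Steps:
c(s) = 0 (c(s) = 0*√s = 0)
-1106323 - c(-10) = -1106323 - 1*0 = -1106323 + 0 = -1106323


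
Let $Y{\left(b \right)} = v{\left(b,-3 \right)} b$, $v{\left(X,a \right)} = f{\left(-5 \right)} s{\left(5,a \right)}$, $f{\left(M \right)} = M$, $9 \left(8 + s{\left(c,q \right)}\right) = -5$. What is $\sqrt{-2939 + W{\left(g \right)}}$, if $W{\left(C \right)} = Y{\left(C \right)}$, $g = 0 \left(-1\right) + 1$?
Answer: $\frac{i \sqrt{26066}}{3} \approx 53.817 i$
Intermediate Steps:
$s{\left(c,q \right)} = - \frac{77}{9}$ ($s{\left(c,q \right)} = -8 + \frac{1}{9} \left(-5\right) = -8 - \frac{5}{9} = - \frac{77}{9}$)
$v{\left(X,a \right)} = \frac{385}{9}$ ($v{\left(X,a \right)} = \left(-5\right) \left(- \frac{77}{9}\right) = \frac{385}{9}$)
$g = 1$ ($g = 0 + 1 = 1$)
$Y{\left(b \right)} = \frac{385 b}{9}$
$W{\left(C \right)} = \frac{385 C}{9}$
$\sqrt{-2939 + W{\left(g \right)}} = \sqrt{-2939 + \frac{385}{9} \cdot 1} = \sqrt{-2939 + \frac{385}{9}} = \sqrt{- \frac{26066}{9}} = \frac{i \sqrt{26066}}{3}$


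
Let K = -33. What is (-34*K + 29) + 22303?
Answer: 23454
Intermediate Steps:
(-34*K + 29) + 22303 = (-34*(-33) + 29) + 22303 = (1122 + 29) + 22303 = 1151 + 22303 = 23454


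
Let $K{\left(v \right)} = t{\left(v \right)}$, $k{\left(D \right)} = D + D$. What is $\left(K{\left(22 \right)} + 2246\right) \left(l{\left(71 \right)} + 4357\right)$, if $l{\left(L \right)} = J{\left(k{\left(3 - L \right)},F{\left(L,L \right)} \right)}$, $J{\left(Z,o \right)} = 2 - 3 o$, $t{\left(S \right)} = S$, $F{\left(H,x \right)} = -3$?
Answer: $9906624$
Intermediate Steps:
$k{\left(D \right)} = 2 D$
$K{\left(v \right)} = v$
$l{\left(L \right)} = 11$ ($l{\left(L \right)} = 2 - -9 = 2 + 9 = 11$)
$\left(K{\left(22 \right)} + 2246\right) \left(l{\left(71 \right)} + 4357\right) = \left(22 + 2246\right) \left(11 + 4357\right) = 2268 \cdot 4368 = 9906624$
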